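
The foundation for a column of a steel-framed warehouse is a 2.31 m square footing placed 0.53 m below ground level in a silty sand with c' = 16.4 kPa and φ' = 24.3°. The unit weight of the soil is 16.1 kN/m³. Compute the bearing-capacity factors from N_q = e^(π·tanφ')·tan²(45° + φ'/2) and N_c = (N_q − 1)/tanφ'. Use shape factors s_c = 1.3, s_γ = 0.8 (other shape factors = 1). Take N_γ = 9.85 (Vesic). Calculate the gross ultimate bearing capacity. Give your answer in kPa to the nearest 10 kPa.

tan24.3° = 0.4515, so N_q = e^(π×0.4515)·tan²(57.15°) = 4.131 × 2.399 = 9.91.
N_c = (9.91 − 1)/tan24.3° = 19.73.
q = γ·D_f = 16.1 × 0.53 = 8.533 kPa.
c·N_c·s_c = 16.4 × 19.729 × 1.3 = 420.63 kPa
q·N_q = 8.533 × 9.9081 = 84.546 kPa
0.5·γ·B·N_γ·s_γ = 0.5 × 16.1 × 2.31 × 9.85 × 0.8 = 146.53 kPa
q_ult = 420.63 + 84.546 + 146.53 = 651.7 kPa.

q_ult ≈ 650 kPa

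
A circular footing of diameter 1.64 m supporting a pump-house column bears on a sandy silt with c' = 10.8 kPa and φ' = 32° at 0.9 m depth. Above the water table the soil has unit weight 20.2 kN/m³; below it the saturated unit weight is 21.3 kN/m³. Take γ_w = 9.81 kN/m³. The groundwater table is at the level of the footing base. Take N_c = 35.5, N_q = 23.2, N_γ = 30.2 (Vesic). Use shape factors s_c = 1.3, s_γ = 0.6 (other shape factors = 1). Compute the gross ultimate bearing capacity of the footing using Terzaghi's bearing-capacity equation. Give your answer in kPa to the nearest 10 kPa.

Overburden at base level: q = 20.2 × 0.9 = 18.18 kPa.
Below the base the soil is submerged, so the ½γBN_γ term uses γ' = 21.3 − 9.81 = 11.49 kN/m³.
Cohesion term c·N_c·s_c = 10.8 × 35.5 × 1.3 = 498.42 kPa; surcharge term q·N_q = 18.18 × 23.2 = 421.78 kPa; self-weight term 0.5·γ·B·N_γ·s_γ = 0.5 × 11.49 × 1.64 × 30.2 × 0.6 = 170.72 kPa.
q_ult = 498.42 + 421.78 + 170.72 = 1090.9 kPa.

q_ult ≈ 1090 kPa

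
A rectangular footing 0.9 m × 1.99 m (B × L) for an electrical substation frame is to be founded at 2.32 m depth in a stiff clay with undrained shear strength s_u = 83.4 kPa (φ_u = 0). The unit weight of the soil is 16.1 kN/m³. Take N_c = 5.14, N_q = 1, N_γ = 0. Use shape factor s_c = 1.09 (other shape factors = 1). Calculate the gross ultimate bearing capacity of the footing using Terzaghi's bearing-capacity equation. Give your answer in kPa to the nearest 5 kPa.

q_ult ≈ 505 kPa

Effective surcharge at the founding depth q = γ·D_f = 16.1 × 2.32 = 37.352 kPa.
q_ult = c·N_c·s_c + q·N_q
     = 83.4 × 5.14 × 1.09 + 37.352 × 1
     = 467.26 + 37.352 = 504.61 kPa.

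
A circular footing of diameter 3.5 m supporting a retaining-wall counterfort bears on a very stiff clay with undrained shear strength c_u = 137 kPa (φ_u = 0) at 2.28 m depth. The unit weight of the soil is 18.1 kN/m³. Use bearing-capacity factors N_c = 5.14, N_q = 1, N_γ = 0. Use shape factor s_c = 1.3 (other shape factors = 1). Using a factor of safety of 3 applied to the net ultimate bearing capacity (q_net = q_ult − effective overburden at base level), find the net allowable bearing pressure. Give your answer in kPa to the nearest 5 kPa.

q = γ·D_f = 18.1 × 2.28 = 41.268 kPa.
c·N_c·s_c = 137 × 5.14 × 1.3 = 915.43 kPa
q·N_q = 41.268 × 1 = 41.268 kPa
q_ult = 915.43 + 41.268 = 956.7 kPa.
Net ultimate: q_net = 956.7 − 41.268 = 915.43 kPa.
q_all(net) = 915.43 / 3 = 305.14 kPa.

q_all(net) ≈ 305 kPa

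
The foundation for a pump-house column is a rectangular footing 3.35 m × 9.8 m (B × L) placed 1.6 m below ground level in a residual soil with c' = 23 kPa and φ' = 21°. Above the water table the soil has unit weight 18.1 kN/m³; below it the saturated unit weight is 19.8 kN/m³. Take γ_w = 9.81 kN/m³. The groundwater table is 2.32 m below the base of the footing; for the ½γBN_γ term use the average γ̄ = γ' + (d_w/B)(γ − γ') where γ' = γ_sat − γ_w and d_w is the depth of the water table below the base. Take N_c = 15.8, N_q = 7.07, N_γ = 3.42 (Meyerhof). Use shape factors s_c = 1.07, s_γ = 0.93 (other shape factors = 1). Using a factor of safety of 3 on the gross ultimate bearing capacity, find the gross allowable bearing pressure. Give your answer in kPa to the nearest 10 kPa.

Effective surcharge at the founding depth q = γ·D_f = 18.1 × 1.6 = 28.96 kPa.
With d_w = 2.32 m < B, γ̄ = 9.99 + (2.32/3.35) × (18.1 − 9.99) = 15.606 kN/m³.
q_ult = c·N_c·s_c + q·N_q + 0.5·γ·B·N_γ·s_γ
     = 23 × 15.8 × 1.07 + 28.96 × 7.07 + 0.5 × 15.606 × 3.35 × 3.42 × 0.93
     = 388.84 + 204.75 + 83.144 = 676.73 kPa.
q_all = 676.73 / 3 = 225.58 kPa.

q_all ≈ 230 kPa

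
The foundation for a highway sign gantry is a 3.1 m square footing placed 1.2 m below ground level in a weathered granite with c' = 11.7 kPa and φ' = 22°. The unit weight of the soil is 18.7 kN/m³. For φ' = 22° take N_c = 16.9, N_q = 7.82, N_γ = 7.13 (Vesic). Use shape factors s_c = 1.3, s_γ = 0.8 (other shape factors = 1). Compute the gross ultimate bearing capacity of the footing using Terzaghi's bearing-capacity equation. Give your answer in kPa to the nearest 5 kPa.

q_ult ≈ 600 kPa

Overburden at base level: q = 18.7 × 1.2 = 22.44 kPa.
Cohesion term c·N_c·s_c = 11.7 × 16.9 × 1.3 = 257.05 kPa; surcharge term q·N_q = 22.44 × 7.82 = 175.48 kPa; self-weight term 0.5·γ·B·N_γ·s_γ = 0.5 × 18.7 × 3.1 × 7.13 × 0.8 = 165.33 kPa.
q_ult = 257.05 + 175.48 + 165.33 = 597.86 kPa.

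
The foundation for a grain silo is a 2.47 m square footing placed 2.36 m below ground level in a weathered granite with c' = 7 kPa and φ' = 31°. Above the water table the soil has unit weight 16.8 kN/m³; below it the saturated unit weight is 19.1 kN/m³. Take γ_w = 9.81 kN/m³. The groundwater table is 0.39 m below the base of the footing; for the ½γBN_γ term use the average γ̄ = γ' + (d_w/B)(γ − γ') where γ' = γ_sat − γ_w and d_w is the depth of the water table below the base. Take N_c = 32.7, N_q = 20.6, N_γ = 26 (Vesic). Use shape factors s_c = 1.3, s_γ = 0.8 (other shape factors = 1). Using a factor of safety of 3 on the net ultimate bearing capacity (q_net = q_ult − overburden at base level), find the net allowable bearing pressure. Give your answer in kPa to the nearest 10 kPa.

q_all(net) ≈ 450 kPa

q = γ·D_f = 16.8 × 2.36 = 39.648 kPa.
γ' = 9.29 kN/m³; averaging over the depth B below the base, γ̄ = γ' + (d_w/B)(γ − γ') = 10.476 kN/m³.
c·N_c·s_c = 7 × 32.7 × 1.3 = 297.57 kPa
q·N_q = 39.648 × 20.6 = 816.75 kPa
0.5·γ·B·N_γ·s_γ = 0.5 × 10.476 × 2.47 × 26 × 0.8 = 269.1 kPa
q_ult = 297.57 + 816.75 + 269.1 = 1383.4 kPa.
q_net = 1383.4 − 39.648 = 1343.8 kPa.
q_all(net) = 1343.8 / 3 = 447.92 kPa.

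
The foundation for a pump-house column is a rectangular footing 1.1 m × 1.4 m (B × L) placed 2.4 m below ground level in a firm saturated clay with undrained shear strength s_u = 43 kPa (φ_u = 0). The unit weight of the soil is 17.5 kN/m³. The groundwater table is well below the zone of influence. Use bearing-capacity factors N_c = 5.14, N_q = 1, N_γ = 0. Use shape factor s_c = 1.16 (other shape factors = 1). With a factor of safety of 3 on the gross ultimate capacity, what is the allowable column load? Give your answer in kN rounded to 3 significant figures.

P_all ≈ 153 kN

Overburden at base level: q = 17.5 × 2.4 = 42 kPa.
Cohesion term c·N_c·s_c = 43 × 5.14 × 1.16 = 256.38 kPa; surcharge term q·N_q = 42 × 1 = 42 kPa.
q_ult = 256.38 + 42 = 298.38 kPa.
Gross allowable pressure q_all = 298.38 / 3 = 99.461 kPa.
Footing area = 1.54 m², so allowable column load = 99.461 × 1.54 = 153.17 kN.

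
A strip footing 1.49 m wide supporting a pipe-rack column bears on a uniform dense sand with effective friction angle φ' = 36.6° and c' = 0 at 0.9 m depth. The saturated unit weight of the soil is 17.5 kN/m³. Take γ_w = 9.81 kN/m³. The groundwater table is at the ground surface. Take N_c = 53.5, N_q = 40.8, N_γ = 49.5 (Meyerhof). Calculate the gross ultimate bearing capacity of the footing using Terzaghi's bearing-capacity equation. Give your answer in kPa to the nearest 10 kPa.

q_ult ≈ 570 kPa

γ' = 17.5 − 9.81 = 7.69 kN/m³ (submerged throughout). q = 7.69 × 0.9 = 6.921 kPa; the same γ' applies in the ½γBN_γ term.
q·N_q = 6.921 × 40.8 = 282.38 kPa
0.5·γ·B·N_γ = 0.5 × 7.69 × 1.49 × 49.5 = 283.59 kPa
q_ult = 282.38 + 283.59 = 565.96 kPa.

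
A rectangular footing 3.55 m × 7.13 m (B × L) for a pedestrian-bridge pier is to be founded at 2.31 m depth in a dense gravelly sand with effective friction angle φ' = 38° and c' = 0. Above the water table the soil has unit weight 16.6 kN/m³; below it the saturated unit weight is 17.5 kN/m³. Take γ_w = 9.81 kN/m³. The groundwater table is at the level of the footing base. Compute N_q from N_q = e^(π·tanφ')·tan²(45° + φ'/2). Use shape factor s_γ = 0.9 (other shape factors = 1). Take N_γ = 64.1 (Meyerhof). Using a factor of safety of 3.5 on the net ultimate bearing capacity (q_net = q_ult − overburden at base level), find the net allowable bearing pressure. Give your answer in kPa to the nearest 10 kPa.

q_all(net) ≈ 750 kPa

N_q = e^(π·tan38°)·tan²(64°) = 48.93.
Effective surcharge at the founding depth q = γ·D_f = 16.6 × 2.31 = 38.346 kPa.
The water table coincides with the base, so in the self-weight term γ → γ' = 7.69 kN/m³.
q_ult = q·N_q + 0.5·γ·B·N_γ·s_γ
     = 38.346 × 48.933 + 0.5 × 7.69 × 3.55 × 64.1 × 0.9
     = 1876.4 + 787.45 = 2663.8 kPa.
q_net = 2663.8 − 38.346 = 2625.5 kPa.
q_all(net) = 2625.5 / 3.5 = 750.14 kPa.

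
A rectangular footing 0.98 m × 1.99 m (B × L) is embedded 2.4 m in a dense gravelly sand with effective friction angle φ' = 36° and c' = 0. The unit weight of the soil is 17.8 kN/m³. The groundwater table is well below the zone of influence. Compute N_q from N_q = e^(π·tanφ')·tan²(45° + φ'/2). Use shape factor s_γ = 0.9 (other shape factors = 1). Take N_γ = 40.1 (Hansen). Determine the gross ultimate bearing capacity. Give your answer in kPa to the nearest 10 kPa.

tan36° = 0.7265, so N_q = e^(π×0.7265)·tan²(63°) = 9.801 × 3.852 = 37.75.
q = γ·D_f = 17.8 × 2.4 = 42.72 kPa.
q·N_q = 42.72 × 37.752 = 1612.8 kPa
0.5·γ·B·N_γ·s_γ = 0.5 × 17.8 × 0.98 × 40.1 × 0.9 = 314.78 kPa
q_ult = 1612.8 + 314.78 = 1927.6 kPa.

q_ult ≈ 1930 kPa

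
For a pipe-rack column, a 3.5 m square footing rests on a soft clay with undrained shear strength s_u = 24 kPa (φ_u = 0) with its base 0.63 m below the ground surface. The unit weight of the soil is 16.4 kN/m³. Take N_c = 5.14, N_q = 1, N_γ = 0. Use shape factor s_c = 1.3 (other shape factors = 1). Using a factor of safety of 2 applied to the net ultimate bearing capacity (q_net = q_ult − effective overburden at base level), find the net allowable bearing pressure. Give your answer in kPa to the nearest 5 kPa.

q_all(net) ≈ 80 kPa

q = γ·D_f = 16.4 × 0.63 = 10.332 kPa.
c·N_c·s_c = 24 × 5.14 × 1.3 = 160.37 kPa
q·N_q = 10.332 × 1 = 10.332 kPa
q_ult = 160.37 + 10.332 = 170.7 kPa.
Net ultimate: q_net = 170.7 − 10.332 = 160.37 kPa.
q_all(net) = 160.37 / 2 = 80.184 kPa.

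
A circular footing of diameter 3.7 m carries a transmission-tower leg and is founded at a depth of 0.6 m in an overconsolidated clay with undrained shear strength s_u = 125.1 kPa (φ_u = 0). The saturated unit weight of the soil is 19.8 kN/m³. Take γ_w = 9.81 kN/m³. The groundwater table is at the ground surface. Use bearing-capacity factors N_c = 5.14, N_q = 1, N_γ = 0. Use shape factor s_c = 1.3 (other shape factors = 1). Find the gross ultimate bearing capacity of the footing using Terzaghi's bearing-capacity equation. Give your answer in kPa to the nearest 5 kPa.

q_ult ≈ 840 kPa

With the water table at the surface the whole profile is submerged: γ' = 19.8 − 9.81 = 9.99 kN/m³, so q = γ'·D_f = 5.994 kPa.
q_ult = c·N_c·s_c + q·N_q
     = 125.1 × 5.14 × 1.3 + 5.994 × 1
     = 835.92 + 5.994 = 841.91 kPa.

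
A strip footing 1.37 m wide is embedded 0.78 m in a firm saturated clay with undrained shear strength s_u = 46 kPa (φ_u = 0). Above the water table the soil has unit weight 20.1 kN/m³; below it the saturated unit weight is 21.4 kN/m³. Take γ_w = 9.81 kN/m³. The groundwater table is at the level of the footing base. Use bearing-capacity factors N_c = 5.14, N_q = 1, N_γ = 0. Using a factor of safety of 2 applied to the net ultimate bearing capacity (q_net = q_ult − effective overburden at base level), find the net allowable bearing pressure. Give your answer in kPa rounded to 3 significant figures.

q = γ·D_f = 20.1 × 0.78 = 15.678 kPa.
c·N_c = 46 × 5.14 = 236.44 kPa
q·N_q = 15.678 × 1 = 15.678 kPa
q_ult = 236.44 + 15.678 = 252.12 kPa.
Net ultimate: q_net = 252.12 − 15.678 = 236.44 kPa.
q_all(net) = 236.44 / 2 = 118.22 kPa.

q_all(net) ≈ 118 kPa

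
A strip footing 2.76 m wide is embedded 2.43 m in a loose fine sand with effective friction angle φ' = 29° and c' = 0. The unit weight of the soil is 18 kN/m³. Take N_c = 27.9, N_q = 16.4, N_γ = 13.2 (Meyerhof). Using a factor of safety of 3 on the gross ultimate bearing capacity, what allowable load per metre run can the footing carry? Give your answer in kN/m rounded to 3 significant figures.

Effective surcharge at the founding depth q = γ·D_f = 18 × 2.43 = 43.74 kPa.
q_ult = q·N_q + 0.5·γ·B·N_γ
     = 43.74 × 16.4 + 0.5 × 18 × 2.76 × 13.2
     = 717.34 + 327.89 = 1045.2 kPa.
Gross allowable pressure q_all = 1045.2 / 3 = 348.41 kPa.
Allowable wall load = q_all × B = 348.41 × 2.76 = 961.61 kN per metre run.

≈ 962 kN/m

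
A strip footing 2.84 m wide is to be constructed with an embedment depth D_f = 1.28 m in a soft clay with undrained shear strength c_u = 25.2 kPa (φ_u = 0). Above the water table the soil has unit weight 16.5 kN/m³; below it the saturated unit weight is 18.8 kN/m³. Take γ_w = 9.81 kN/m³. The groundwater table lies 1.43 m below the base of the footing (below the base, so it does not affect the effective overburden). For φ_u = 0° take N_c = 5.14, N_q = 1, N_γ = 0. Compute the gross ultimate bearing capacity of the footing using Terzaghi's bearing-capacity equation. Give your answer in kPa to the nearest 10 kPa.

q = γ·D_f = 16.5 × 1.28 = 21.12 kPa.
c·N_c = 25.2 × 5.14 = 129.53 kPa
q·N_q = 21.12 × 1 = 21.12 kPa
q_ult = 129.53 + 21.12 = 150.65 kPa.

q_ult ≈ 150 kPa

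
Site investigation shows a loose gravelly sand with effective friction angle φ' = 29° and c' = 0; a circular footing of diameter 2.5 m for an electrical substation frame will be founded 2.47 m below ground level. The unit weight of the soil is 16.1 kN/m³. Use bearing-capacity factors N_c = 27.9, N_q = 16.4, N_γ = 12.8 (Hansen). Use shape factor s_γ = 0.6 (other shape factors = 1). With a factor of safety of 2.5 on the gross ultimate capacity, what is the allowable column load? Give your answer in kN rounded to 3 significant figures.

P_all ≈ 1580 kN

q = γ·D_f = 16.1 × 2.47 = 39.767 kPa.
q·N_q = 39.767 × 16.4 = 652.18 kPa
0.5·γ·B·N_γ·s_γ = 0.5 × 16.1 × 2.5 × 12.8 × 0.6 = 154.56 kPa
q_ult = 652.18 + 154.56 = 806.74 kPa.
Gross allowable pressure q_all = 806.74 / 2.5 = 322.7 kPa.
Footing area = 4.9087 m², so allowable column load = 322.7 × 4.9087 = 1584 kN.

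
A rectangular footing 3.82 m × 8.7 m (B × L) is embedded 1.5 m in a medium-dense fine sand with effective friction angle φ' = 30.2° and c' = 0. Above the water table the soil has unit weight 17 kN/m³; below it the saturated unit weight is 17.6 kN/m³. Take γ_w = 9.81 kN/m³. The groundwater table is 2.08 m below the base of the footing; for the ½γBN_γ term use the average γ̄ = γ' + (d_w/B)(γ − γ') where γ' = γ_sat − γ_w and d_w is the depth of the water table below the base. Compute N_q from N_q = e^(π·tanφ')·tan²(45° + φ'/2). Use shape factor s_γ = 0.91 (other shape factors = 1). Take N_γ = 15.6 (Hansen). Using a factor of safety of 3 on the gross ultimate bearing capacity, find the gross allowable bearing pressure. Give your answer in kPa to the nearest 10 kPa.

N_q = e^(π·tan30.2°)·tan²(60.1°) = 18.82.
q = γ·D_f = 17 × 1.5 = 25.5 kPa.
γ' = 7.79 kN/m³; averaging over the depth B below the base, γ̄ = γ' + (d_w/B)(γ − γ') = 12.805 kN/m³.
q·N_q = 25.5 × 18.824 = 480.01 kPa
0.5·γ·B·N_γ·s_γ = 0.5 × 12.805 × 3.82 × 15.6 × 0.91 = 347.2 kPa
q_ult = 480.01 + 347.2 = 827.21 kPa.
q_all = 827.21 / 3 = 275.74 kPa.

q_all ≈ 280 kPa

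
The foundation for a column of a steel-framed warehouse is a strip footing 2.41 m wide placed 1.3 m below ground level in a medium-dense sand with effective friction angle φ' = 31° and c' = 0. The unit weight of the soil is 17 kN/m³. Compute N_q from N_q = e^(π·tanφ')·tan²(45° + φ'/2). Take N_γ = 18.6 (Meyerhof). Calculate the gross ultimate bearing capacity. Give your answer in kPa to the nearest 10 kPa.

q_ult ≈ 840 kPa

tan31° = 0.6009, so N_q = e^(π×0.6009)·tan²(60.5°) = 6.604 × 3.124 = 20.63.
Overburden at base level: q = 17 × 1.3 = 22.1 kPa.
Surcharge term q·N_q = 22.1 × 20.631 = 455.94 kPa; self-weight term 0.5·γ·B·N_γ = 0.5 × 17 × 2.41 × 18.6 = 381.02 kPa.
q_ult = 455.94 + 381.02 = 836.96 kPa.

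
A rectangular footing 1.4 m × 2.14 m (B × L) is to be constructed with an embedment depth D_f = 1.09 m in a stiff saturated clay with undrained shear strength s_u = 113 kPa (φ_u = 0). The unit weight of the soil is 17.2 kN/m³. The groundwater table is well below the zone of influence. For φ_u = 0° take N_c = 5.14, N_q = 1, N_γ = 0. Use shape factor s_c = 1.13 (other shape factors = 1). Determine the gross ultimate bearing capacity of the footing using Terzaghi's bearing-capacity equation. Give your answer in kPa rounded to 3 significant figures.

q_ult ≈ 675 kPa

Effective surcharge at the founding depth q = γ·D_f = 17.2 × 1.09 = 18.748 kPa.
q_ult = c·N_c·s_c + q·N_q
     = 113 × 5.14 × 1.13 + 18.748 × 1
     = 656.33 + 18.748 = 675.07 kPa.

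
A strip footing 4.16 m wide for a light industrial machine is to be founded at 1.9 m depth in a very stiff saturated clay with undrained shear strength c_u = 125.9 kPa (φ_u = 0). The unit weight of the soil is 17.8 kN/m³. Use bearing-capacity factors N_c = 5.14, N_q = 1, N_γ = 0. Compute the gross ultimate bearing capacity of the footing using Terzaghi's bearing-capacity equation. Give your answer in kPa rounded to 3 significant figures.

q_ult ≈ 681 kPa

Overburden at base level: q = 17.8 × 1.9 = 33.82 kPa.
Cohesion term c·N_c = 125.9 × 5.14 = 647.13 kPa; surcharge term q·N_q = 33.82 × 1 = 33.82 kPa.
q_ult = 647.13 + 33.82 = 680.95 kPa.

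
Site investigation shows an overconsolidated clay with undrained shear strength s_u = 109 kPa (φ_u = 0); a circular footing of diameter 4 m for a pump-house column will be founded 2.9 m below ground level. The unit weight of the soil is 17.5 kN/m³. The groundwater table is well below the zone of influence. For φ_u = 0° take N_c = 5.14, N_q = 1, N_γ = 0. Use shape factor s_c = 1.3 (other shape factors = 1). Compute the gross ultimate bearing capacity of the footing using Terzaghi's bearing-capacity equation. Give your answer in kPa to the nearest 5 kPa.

q_ult ≈ 780 kPa

q = γ·D_f = 17.5 × 2.9 = 50.75 kPa.
c·N_c·s_c = 109 × 5.14 × 1.3 = 728.34 kPa
q·N_q = 50.75 × 1 = 50.75 kPa
q_ult = 728.34 + 50.75 = 779.09 kPa.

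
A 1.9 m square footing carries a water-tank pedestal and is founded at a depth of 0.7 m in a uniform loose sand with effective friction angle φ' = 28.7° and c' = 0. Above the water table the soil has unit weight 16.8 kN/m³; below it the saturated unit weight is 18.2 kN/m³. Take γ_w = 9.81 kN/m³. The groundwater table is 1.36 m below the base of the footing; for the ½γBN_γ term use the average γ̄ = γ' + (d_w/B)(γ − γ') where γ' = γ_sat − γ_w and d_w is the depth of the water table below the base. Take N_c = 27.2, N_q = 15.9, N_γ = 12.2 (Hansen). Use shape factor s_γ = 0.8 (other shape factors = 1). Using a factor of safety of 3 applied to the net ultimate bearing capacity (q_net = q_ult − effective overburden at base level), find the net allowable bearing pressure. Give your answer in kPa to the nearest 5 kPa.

q_all(net) ≈ 105 kPa

Effective surcharge at the founding depth q = γ·D_f = 16.8 × 0.7 = 11.76 kPa.
With d_w = 1.36 m < B, γ̄ = 8.39 + (1.36/1.9) × (16.8 − 8.39) = 14.41 kN/m³.
q_ult = q·N_q + 0.5·γ·B·N_γ·s_γ
     = 11.76 × 15.9 + 0.5 × 14.41 × 1.9 × 12.2 × 0.8
     = 186.98 + 133.61 = 320.59 kPa.
Net ultimate: q_net = 320.59 − 11.76 = 308.83 kPa.
q_all(net) = 308.83 / 3 = 102.94 kPa.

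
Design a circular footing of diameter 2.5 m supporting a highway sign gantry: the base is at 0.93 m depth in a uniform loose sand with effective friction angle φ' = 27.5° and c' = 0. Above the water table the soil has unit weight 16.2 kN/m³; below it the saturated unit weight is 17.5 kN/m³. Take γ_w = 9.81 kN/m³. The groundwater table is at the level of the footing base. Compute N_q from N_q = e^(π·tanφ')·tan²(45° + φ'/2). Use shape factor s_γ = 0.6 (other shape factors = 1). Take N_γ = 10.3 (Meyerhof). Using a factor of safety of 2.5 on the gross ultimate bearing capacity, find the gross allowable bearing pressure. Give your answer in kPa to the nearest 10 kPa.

N_q = e^(π·tan27.5°)·tan²(58.75°) = 13.94.
q = γ·D_f = 16.2 × 0.93 = 15.066 kPa.
For the ½γBN_γ term take γ' = 17.5 − 9.81 = 7.69 kN/m³ (soil below base is submerged).
q·N_q = 15.066 × 13.936 = 209.96 kPa
0.5·γ·B·N_γ·s_γ = 0.5 × 7.69 × 2.5 × 10.3 × 0.6 = 59.405 kPa
q_ult = 209.96 + 59.405 = 269.36 kPa.
q_all = 269.36 / 2.5 = 107.75 kPa.

q_all ≈ 110 kPa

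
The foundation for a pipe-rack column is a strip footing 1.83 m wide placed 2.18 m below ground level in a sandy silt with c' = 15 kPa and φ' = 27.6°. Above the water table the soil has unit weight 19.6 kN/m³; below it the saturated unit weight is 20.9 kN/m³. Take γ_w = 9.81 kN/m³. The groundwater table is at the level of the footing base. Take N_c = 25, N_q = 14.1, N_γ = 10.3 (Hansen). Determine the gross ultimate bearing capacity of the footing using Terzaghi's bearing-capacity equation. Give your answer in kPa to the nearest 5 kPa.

q_ult ≈ 1080 kPa

q = γ·D_f = 19.6 × 2.18 = 42.728 kPa.
For the ½γBN_γ term take γ' = 20.9 − 9.81 = 11.09 kN/m³ (soil below base is submerged).
c·N_c = 15 × 25 = 375 kPa
q·N_q = 42.728 × 14.1 = 602.46 kPa
0.5·γ·B·N_γ = 0.5 × 11.09 × 1.83 × 10.3 = 104.52 kPa
q_ult = 375 + 602.46 + 104.52 = 1082 kPa.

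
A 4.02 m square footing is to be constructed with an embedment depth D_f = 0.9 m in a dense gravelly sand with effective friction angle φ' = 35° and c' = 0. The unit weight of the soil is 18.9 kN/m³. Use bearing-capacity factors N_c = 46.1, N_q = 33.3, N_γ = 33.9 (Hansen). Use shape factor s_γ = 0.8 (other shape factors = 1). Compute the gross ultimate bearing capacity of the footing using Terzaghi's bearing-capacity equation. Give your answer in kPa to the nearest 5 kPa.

q_ult ≈ 1595 kPa

q = γ·D_f = 18.9 × 0.9 = 17.01 kPa.
q·N_q = 17.01 × 33.3 = 566.43 kPa
0.5·γ·B·N_γ·s_γ = 0.5 × 18.9 × 4.02 × 33.9 × 0.8 = 1030.3 kPa
q_ult = 566.43 + 1030.3 = 1596.7 kPa.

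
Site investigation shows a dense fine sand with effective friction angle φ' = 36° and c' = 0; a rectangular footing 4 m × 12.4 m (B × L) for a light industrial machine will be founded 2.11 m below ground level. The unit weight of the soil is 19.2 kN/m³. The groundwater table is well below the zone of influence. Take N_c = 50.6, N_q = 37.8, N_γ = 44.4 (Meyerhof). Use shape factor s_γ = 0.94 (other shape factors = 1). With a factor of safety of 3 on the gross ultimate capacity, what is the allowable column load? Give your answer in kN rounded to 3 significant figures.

Effective surcharge at the founding depth q = γ·D_f = 19.2 × 2.11 = 40.512 kPa.
q_ult = q·N_q + 0.5·γ·B·N_γ·s_γ
     = 40.512 × 37.8 + 0.5 × 19.2 × 4 × 44.4 × 0.94
     = 1531.4 + 1602.7 = 3134 kPa.
Gross allowable pressure q_all = 3134 / 3 = 1044.7 kPa.
Footing area = 49.6 m², so allowable column load = 1044.7 × 49.6 = 51816 kN.

P_all ≈ 51800 kN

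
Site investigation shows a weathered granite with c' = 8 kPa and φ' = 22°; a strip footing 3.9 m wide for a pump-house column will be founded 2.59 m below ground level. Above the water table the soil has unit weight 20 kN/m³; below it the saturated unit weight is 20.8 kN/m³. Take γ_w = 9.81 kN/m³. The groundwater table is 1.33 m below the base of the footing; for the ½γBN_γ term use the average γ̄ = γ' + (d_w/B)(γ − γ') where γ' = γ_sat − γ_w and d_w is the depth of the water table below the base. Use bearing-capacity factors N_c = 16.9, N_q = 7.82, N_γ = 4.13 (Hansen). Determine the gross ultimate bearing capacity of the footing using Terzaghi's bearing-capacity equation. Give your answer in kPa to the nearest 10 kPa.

q_ult ≈ 650 kPa

Overburden at base level: q = 20 × 2.59 = 51.8 kPa.
The water table is 1.33 m below the base (< B = 3.9 m), so the ½γBN_γ term uses γ̄ = γ' + (d_w/B)(γ − γ') = 10.99 + (1.33/3.9)(20 − 10.99) = 14.063 kN/m³.
Cohesion term c·N_c = 8 × 16.9 = 135.2 kPa; surcharge term q·N_q = 51.8 × 7.82 = 405.08 kPa; self-weight term 0.5·γ·B·N_γ = 0.5 × 14.063 × 3.9 × 4.13 = 113.25 kPa.
q_ult = 135.2 + 405.08 + 113.25 = 653.53 kPa.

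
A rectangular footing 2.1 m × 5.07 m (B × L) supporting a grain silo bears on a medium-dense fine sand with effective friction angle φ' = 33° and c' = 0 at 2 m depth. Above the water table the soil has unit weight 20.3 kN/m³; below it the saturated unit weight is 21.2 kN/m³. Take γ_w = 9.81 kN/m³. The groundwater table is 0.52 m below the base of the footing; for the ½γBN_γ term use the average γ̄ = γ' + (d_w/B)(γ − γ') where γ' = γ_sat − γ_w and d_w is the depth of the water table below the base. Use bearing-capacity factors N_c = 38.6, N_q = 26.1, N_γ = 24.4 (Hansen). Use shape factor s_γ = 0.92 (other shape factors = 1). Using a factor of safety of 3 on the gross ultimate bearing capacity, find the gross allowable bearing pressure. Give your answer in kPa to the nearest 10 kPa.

q_all ≈ 460 kPa

q = γ·D_f = 20.3 × 2 = 40.6 kPa.
γ' = 11.39 kN/m³; averaging over the depth B below the base, γ̄ = γ' + (d_w/B)(γ − γ') = 13.596 kN/m³.
q·N_q = 40.6 × 26.1 = 1059.7 kPa
0.5·γ·B·N_γ·s_γ = 0.5 × 13.596 × 2.1 × 24.4 × 0.92 = 320.47 kPa
q_ult = 1059.7 + 320.47 = 1380.1 kPa.
q_all = 1380.1 / 3 = 460.04 kPa.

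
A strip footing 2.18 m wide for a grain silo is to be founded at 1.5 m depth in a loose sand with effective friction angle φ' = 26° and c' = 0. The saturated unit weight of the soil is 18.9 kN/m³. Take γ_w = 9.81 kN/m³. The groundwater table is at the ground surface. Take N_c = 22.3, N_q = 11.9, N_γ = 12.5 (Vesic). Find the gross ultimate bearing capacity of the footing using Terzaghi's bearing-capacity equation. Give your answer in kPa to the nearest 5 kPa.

With the water table at the surface the whole profile is submerged: γ' = 18.9 − 9.81 = 9.09 kN/m³, so q = γ'·D_f = 13.635 kPa; the same γ' applies in the ½γBN_γ term.
q_ult = q·N_q + 0.5·γ·B·N_γ
     = 13.635 × 11.9 + 0.5 × 9.09 × 2.18 × 12.5
     = 162.26 + 123.85 = 286.11 kPa.

q_ult ≈ 285 kPa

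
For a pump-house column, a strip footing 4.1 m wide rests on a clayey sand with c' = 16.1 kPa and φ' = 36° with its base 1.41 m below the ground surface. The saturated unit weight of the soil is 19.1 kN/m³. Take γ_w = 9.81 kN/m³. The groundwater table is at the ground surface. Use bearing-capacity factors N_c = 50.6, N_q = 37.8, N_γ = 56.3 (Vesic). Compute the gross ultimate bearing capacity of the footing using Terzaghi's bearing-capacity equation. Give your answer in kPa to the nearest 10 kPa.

q_ult ≈ 2380 kPa

Water table at ground surface, so effective unit weight γ' = 19.1 − 9.81 = 9.29 kN/m³ is used throughout; overburden q = 9.29 × 1.41 = 13.099 kPa; the same γ' applies in the ½γBN_γ term.
Cohesion term c·N_c = 16.1 × 50.6 = 814.66 kPa; surcharge term q·N_q = 13.099 × 37.8 = 495.14 kPa; self-weight term 0.5·γ·B·N_γ = 0.5 × 9.29 × 4.1 × 56.3 = 1072.2 kPa.
q_ult = 814.66 + 495.14 + 1072.2 = 2382 kPa.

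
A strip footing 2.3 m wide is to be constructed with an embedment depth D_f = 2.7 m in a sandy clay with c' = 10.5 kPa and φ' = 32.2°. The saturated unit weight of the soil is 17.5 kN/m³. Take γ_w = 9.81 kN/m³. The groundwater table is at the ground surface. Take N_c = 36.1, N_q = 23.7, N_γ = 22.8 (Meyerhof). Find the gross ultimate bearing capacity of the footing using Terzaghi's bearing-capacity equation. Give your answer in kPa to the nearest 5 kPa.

With the water table at the surface the whole profile is submerged: γ' = 17.5 − 9.81 = 7.69 kN/m³, so q = γ'·D_f = 20.763 kPa; the same γ' applies in the ½γBN_γ term.
q_ult = c·N_c + q·N_q + 0.5·γ·B·N_γ
     = 10.5 × 36.1 + 20.763 × 23.7 + 0.5 × 7.69 × 2.3 × 22.8
     = 379.05 + 492.08 + 201.63 = 1072.8 kPa.

q_ult ≈ 1075 kPa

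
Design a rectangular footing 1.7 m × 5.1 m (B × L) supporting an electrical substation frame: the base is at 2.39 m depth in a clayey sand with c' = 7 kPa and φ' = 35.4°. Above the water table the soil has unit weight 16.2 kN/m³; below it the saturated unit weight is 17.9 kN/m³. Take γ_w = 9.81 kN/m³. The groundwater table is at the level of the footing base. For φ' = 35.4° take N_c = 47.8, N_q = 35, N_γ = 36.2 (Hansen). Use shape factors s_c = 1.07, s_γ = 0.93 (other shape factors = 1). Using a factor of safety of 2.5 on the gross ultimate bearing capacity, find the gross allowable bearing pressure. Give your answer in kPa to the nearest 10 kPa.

q_all ≈ 780 kPa

Effective surcharge at the founding depth q = γ·D_f = 16.2 × 2.39 = 38.718 kPa.
The water table coincides with the base, so in the self-weight term γ → γ' = 8.09 kN/m³.
q_ult = c·N_c·s_c + q·N_q + 0.5·γ·B·N_γ·s_γ
     = 7 × 47.8 × 1.07 + 38.718 × 35 + 0.5 × 8.09 × 1.7 × 36.2 × 0.93
     = 358.02 + 1355.1 + 231.5 = 1944.7 kPa.
q_all = 1944.7 / 2.5 = 777.86 kPa.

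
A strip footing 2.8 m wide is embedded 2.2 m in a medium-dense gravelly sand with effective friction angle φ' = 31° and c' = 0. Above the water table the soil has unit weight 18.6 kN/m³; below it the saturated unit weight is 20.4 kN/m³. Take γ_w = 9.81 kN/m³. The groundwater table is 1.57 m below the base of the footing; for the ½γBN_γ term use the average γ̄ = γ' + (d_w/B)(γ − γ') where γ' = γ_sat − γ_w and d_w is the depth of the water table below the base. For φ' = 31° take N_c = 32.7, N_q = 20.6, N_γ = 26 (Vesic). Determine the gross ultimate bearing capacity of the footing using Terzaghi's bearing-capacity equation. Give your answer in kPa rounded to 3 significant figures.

q = γ·D_f = 18.6 × 2.2 = 40.92 kPa.
γ' = 10.59 kN/m³; averaging over the depth B below the base, γ̄ = γ' + (d_w/B)(γ − γ') = 15.081 kN/m³.
q·N_q = 40.92 × 20.6 = 842.95 kPa
0.5·γ·B·N_γ = 0.5 × 15.081 × 2.8 × 26 = 548.96 kPa
q_ult = 842.95 + 548.96 = 1391.9 kPa.

q_ult ≈ 1390 kPa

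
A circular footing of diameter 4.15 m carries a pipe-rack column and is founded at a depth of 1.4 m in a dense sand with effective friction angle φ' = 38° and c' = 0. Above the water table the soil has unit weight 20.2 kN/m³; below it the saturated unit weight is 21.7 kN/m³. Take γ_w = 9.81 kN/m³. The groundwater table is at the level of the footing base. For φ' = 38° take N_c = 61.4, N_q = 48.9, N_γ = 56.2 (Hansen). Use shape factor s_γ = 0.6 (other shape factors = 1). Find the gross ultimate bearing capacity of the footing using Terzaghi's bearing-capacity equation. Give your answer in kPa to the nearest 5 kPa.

q_ult ≈ 2215 kPa

Effective surcharge at the founding depth q = γ·D_f = 20.2 × 1.4 = 28.28 kPa.
The water table coincides with the base, so in the self-weight term γ → γ' = 11.89 kN/m³.
q_ult = q·N_q + 0.5·γ·B·N_γ·s_γ
     = 28.28 × 48.9 + 0.5 × 11.89 × 4.15 × 56.2 × 0.6
     = 1382.9 + 831.93 = 2214.8 kPa.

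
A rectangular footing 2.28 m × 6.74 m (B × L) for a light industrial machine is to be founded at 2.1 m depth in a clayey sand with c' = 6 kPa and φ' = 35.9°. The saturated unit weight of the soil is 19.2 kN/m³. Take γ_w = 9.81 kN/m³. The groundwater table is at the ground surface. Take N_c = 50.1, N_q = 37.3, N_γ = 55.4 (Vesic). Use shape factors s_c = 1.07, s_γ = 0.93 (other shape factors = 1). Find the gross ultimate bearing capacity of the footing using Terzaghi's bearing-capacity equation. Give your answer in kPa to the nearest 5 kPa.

With the water table at the surface the whole profile is submerged: γ' = 19.2 − 9.81 = 9.39 kN/m³, so q = γ'·D_f = 19.719 kPa; the same γ' applies in the ½γBN_γ term.
q_ult = c·N_c·s_c + q·N_q + 0.5·γ·B·N_γ·s_γ
     = 6 × 50.1 × 1.07 + 19.719 × 37.3 + 0.5 × 9.39 × 2.28 × 55.4 × 0.93
     = 321.64 + 735.52 + 551.52 = 1608.7 kPa.

q_ult ≈ 1610 kPa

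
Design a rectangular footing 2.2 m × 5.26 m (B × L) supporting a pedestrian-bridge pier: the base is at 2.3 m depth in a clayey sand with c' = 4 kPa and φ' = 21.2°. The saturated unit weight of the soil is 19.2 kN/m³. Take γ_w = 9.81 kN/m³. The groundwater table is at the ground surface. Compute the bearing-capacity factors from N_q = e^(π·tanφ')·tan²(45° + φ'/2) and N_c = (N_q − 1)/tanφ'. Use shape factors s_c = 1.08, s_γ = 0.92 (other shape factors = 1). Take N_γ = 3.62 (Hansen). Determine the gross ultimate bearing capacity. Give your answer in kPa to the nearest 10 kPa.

q_ult ≈ 260 kPa

tan21.2° = 0.3879, so N_q = e^(π×0.3879)·tan²(55.6°) = 3.382 × 2.133 = 7.21.
N_c = (7.21 − 1)/tan21.2° = 16.02.
Water table at ground surface, so effective unit weight γ' = 19.2 − 9.81 = 9.39 kN/m³ is used throughout; overburden q = 9.39 × 2.3 = 21.597 kPa; the same γ' applies in the ½γBN_γ term.
Cohesion term c·N_c·s_c = 4 × 16.021 × 1.08 = 69.211 kPa; surcharge term q·N_q = 21.597 × 7.2142 = 155.8 kPa; self-weight term 0.5·γ·B·N_γ·s_γ = 0.5 × 9.39 × 2.2 × 3.62 × 0.92 = 34.4 kPa.
q_ult = 69.211 + 155.8 + 34.4 = 259.42 kPa.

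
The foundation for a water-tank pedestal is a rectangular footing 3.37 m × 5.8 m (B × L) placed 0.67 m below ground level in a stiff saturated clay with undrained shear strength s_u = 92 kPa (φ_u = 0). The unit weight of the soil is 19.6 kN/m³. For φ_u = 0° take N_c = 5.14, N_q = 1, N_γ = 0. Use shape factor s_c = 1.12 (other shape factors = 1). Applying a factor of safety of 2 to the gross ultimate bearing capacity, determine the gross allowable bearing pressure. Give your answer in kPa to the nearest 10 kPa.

q_all ≈ 270 kPa

Overburden at base level: q = 19.6 × 0.67 = 13.132 kPa.
Cohesion term c·N_c·s_c = 92 × 5.14 × 1.12 = 529.63 kPa; surcharge term q·N_q = 13.132 × 1 = 13.132 kPa.
q_ult = 529.63 + 13.132 = 542.76 kPa.
q_all = q_ult / FS = 542.76 / 2 = 271.38 kPa.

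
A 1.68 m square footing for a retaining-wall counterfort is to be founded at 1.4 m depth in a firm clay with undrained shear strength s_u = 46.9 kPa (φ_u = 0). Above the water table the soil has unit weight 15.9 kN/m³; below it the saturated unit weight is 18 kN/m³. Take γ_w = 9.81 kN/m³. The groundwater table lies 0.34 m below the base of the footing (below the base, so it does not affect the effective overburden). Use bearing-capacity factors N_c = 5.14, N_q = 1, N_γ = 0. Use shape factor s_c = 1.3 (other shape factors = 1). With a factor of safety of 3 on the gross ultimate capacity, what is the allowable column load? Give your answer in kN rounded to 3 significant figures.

P_all ≈ 316 kN

q = γ·D_f = 15.9 × 1.4 = 22.26 kPa.
c·N_c·s_c = 46.9 × 5.14 × 1.3 = 313.39 kPa
q·N_q = 22.26 × 1 = 22.26 kPa
q_ult = 313.39 + 22.26 = 335.65 kPa.
Gross allowable pressure q_all = 335.65 / 3 = 111.88 kPa.
Footing area = 2.8224 m², so allowable column load = 111.88 × 2.8224 = 315.78 kN.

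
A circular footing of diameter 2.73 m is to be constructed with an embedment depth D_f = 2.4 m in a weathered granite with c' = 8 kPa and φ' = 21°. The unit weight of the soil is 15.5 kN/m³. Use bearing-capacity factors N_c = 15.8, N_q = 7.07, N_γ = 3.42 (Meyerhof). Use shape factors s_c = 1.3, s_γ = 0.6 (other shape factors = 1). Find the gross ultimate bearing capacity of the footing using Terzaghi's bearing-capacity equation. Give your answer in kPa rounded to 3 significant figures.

Overburden at base level: q = 15.5 × 2.4 = 37.2 kPa.
Cohesion term c·N_c·s_c = 8 × 15.8 × 1.3 = 164.32 kPa; surcharge term q·N_q = 37.2 × 7.07 = 263 kPa; self-weight term 0.5·γ·B·N_γ·s_γ = 0.5 × 15.5 × 2.73 × 3.42 × 0.6 = 43.415 kPa.
q_ult = 164.32 + 263 + 43.415 = 470.74 kPa.

q_ult ≈ 471 kPa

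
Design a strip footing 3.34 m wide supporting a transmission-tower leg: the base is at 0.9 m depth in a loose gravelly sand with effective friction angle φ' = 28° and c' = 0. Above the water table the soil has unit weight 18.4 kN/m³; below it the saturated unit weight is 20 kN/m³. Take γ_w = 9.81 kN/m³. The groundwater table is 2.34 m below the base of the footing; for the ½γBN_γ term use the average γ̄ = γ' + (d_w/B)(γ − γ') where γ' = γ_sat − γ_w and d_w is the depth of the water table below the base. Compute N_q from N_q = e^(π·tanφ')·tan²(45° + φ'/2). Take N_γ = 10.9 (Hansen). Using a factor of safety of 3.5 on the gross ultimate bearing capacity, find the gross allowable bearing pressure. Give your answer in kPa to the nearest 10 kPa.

q_all ≈ 150 kPa

N_q = e^(π·tan28°)·tan²(59°) = 14.72.
q = γ·D_f = 18.4 × 0.9 = 16.56 kPa.
γ' = 10.19 kN/m³; averaging over the depth B below the base, γ̄ = γ' + (d_w/B)(γ − γ') = 15.942 kN/m³.
q·N_q = 16.56 × 14.72 = 243.76 kPa
0.5·γ·B·N_γ = 0.5 × 15.942 × 3.34 × 10.9 = 290.19 kPa
q_ult = 243.76 + 290.19 = 533.95 kPa.
q_all = 533.95 / 3.5 = 152.56 kPa.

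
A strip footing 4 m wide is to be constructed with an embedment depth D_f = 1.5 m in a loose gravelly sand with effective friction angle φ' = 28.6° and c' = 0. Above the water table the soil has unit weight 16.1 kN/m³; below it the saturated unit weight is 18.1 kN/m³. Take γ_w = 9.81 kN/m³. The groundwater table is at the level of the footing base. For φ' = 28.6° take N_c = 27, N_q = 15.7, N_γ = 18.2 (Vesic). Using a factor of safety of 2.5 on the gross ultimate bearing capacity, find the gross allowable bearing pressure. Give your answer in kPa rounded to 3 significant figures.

q = γ·D_f = 16.1 × 1.5 = 24.15 kPa.
For the ½γBN_γ term take γ' = 18.1 − 9.81 = 8.29 kN/m³ (soil below base is submerged).
q·N_q = 24.15 × 15.7 = 379.16 kPa
0.5·γ·B·N_γ = 0.5 × 8.29 × 4 × 18.2 = 301.76 kPa
q_ult = 379.16 + 301.76 = 680.91 kPa.
q_all = 680.91 / 2.5 = 272.36 kPa.

q_all ≈ 272 kPa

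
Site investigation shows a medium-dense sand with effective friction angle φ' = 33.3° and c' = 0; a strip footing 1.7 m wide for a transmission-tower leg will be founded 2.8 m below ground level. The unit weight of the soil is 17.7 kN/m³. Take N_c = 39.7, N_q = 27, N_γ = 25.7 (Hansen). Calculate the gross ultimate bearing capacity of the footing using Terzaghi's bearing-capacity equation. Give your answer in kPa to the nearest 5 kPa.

Effective surcharge at the founding depth q = γ·D_f = 17.7 × 2.8 = 49.56 kPa.
q_ult = q·N_q + 0.5·γ·B·N_γ
     = 49.56 × 27 + 0.5 × 17.7 × 1.7 × 25.7
     = 1338.1 + 386.66 = 1724.8 kPa.

q_ult ≈ 1725 kPa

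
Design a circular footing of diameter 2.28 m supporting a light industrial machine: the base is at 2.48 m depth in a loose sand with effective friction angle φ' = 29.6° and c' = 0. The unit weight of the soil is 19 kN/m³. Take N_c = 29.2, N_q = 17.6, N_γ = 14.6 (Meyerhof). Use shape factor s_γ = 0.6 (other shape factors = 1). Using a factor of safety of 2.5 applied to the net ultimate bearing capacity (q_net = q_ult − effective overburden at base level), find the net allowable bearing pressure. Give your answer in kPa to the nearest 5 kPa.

q_all(net) ≈ 390 kPa

Effective surcharge at the founding depth q = γ·D_f = 19 × 2.48 = 47.12 kPa.
q_ult = q·N_q + 0.5·γ·B·N_γ·s_γ
     = 47.12 × 17.6 + 0.5 × 19 × 2.28 × 14.6 × 0.6
     = 829.31 + 189.74 = 1019.1 kPa.
Net ultimate: q_net = 1019.1 − 47.12 = 971.93 kPa.
q_all(net) = 971.93 / 2.5 = 388.77 kPa.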